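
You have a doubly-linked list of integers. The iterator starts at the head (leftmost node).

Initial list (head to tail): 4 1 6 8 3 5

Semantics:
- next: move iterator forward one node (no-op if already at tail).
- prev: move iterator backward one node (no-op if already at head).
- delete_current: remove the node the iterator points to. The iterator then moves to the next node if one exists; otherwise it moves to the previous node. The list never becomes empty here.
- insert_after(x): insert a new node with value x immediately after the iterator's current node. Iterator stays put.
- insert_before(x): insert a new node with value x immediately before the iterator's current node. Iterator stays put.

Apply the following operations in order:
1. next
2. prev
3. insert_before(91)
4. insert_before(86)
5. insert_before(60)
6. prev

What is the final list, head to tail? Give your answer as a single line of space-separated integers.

Answer: 91 86 60 4 1 6 8 3 5

Derivation:
After 1 (next): list=[4, 1, 6, 8, 3, 5] cursor@1
After 2 (prev): list=[4, 1, 6, 8, 3, 5] cursor@4
After 3 (insert_before(91)): list=[91, 4, 1, 6, 8, 3, 5] cursor@4
After 4 (insert_before(86)): list=[91, 86, 4, 1, 6, 8, 3, 5] cursor@4
After 5 (insert_before(60)): list=[91, 86, 60, 4, 1, 6, 8, 3, 5] cursor@4
After 6 (prev): list=[91, 86, 60, 4, 1, 6, 8, 3, 5] cursor@60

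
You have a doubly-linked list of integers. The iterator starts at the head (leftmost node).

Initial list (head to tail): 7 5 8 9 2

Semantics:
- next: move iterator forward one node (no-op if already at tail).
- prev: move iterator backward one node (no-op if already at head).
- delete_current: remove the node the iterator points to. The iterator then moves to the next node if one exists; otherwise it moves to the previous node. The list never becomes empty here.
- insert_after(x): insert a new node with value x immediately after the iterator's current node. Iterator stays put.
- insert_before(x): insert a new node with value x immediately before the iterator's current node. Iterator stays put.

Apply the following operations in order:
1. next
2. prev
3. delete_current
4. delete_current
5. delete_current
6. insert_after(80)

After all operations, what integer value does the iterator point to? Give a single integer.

Answer: 9

Derivation:
After 1 (next): list=[7, 5, 8, 9, 2] cursor@5
After 2 (prev): list=[7, 5, 8, 9, 2] cursor@7
After 3 (delete_current): list=[5, 8, 9, 2] cursor@5
After 4 (delete_current): list=[8, 9, 2] cursor@8
After 5 (delete_current): list=[9, 2] cursor@9
After 6 (insert_after(80)): list=[9, 80, 2] cursor@9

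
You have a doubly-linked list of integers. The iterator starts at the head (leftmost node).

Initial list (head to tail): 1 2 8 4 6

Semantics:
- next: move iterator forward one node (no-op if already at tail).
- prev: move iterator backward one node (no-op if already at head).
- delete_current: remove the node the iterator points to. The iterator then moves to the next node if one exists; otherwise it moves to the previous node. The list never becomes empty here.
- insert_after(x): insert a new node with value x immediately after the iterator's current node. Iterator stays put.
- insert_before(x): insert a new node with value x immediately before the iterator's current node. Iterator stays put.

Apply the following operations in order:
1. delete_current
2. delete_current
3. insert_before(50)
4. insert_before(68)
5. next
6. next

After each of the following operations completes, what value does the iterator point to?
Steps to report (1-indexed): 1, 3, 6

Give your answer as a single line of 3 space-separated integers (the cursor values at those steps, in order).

After 1 (delete_current): list=[2, 8, 4, 6] cursor@2
After 2 (delete_current): list=[8, 4, 6] cursor@8
After 3 (insert_before(50)): list=[50, 8, 4, 6] cursor@8
After 4 (insert_before(68)): list=[50, 68, 8, 4, 6] cursor@8
After 5 (next): list=[50, 68, 8, 4, 6] cursor@4
After 6 (next): list=[50, 68, 8, 4, 6] cursor@6

Answer: 2 8 6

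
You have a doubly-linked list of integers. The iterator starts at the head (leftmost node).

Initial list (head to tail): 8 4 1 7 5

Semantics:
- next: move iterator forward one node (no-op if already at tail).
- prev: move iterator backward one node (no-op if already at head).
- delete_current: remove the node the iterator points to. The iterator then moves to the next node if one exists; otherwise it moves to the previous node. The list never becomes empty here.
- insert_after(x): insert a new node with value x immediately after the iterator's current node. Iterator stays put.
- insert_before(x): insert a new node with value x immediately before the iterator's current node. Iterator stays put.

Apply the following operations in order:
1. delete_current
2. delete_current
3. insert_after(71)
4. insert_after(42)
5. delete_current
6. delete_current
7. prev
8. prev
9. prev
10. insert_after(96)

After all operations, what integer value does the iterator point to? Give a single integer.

Answer: 71

Derivation:
After 1 (delete_current): list=[4, 1, 7, 5] cursor@4
After 2 (delete_current): list=[1, 7, 5] cursor@1
After 3 (insert_after(71)): list=[1, 71, 7, 5] cursor@1
After 4 (insert_after(42)): list=[1, 42, 71, 7, 5] cursor@1
After 5 (delete_current): list=[42, 71, 7, 5] cursor@42
After 6 (delete_current): list=[71, 7, 5] cursor@71
After 7 (prev): list=[71, 7, 5] cursor@71
After 8 (prev): list=[71, 7, 5] cursor@71
After 9 (prev): list=[71, 7, 5] cursor@71
After 10 (insert_after(96)): list=[71, 96, 7, 5] cursor@71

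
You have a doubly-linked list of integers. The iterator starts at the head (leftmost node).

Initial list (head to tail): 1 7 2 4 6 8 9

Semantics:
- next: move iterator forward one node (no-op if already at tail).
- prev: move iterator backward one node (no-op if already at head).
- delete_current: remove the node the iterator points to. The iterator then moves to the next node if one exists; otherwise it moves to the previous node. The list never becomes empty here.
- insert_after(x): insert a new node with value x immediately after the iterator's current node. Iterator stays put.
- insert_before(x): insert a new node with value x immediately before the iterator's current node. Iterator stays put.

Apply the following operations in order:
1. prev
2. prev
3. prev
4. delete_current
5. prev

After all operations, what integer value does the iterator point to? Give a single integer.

After 1 (prev): list=[1, 7, 2, 4, 6, 8, 9] cursor@1
After 2 (prev): list=[1, 7, 2, 4, 6, 8, 9] cursor@1
After 3 (prev): list=[1, 7, 2, 4, 6, 8, 9] cursor@1
After 4 (delete_current): list=[7, 2, 4, 6, 8, 9] cursor@7
After 5 (prev): list=[7, 2, 4, 6, 8, 9] cursor@7

Answer: 7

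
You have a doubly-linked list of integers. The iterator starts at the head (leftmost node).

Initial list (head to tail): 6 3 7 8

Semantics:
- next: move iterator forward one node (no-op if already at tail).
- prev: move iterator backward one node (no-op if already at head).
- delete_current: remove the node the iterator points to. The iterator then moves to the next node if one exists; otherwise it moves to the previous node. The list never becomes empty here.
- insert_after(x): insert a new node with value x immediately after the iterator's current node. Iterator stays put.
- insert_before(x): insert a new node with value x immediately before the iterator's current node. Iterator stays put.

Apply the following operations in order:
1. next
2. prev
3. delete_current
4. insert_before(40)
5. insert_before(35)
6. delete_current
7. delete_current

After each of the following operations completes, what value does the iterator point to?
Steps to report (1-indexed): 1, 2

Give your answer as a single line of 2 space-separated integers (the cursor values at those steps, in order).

After 1 (next): list=[6, 3, 7, 8] cursor@3
After 2 (prev): list=[6, 3, 7, 8] cursor@6
After 3 (delete_current): list=[3, 7, 8] cursor@3
After 4 (insert_before(40)): list=[40, 3, 7, 8] cursor@3
After 5 (insert_before(35)): list=[40, 35, 3, 7, 8] cursor@3
After 6 (delete_current): list=[40, 35, 7, 8] cursor@7
After 7 (delete_current): list=[40, 35, 8] cursor@8

Answer: 3 6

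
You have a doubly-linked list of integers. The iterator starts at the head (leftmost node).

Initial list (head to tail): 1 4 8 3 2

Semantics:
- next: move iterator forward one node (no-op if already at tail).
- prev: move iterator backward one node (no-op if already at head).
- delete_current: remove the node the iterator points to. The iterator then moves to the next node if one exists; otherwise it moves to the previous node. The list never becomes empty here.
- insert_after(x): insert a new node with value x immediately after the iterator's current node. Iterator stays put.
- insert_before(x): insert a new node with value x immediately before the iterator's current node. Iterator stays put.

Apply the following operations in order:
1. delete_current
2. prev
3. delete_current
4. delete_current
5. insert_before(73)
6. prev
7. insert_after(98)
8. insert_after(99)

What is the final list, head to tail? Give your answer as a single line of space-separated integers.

Answer: 73 99 98 3 2

Derivation:
After 1 (delete_current): list=[4, 8, 3, 2] cursor@4
After 2 (prev): list=[4, 8, 3, 2] cursor@4
After 3 (delete_current): list=[8, 3, 2] cursor@8
After 4 (delete_current): list=[3, 2] cursor@3
After 5 (insert_before(73)): list=[73, 3, 2] cursor@3
After 6 (prev): list=[73, 3, 2] cursor@73
After 7 (insert_after(98)): list=[73, 98, 3, 2] cursor@73
After 8 (insert_after(99)): list=[73, 99, 98, 3, 2] cursor@73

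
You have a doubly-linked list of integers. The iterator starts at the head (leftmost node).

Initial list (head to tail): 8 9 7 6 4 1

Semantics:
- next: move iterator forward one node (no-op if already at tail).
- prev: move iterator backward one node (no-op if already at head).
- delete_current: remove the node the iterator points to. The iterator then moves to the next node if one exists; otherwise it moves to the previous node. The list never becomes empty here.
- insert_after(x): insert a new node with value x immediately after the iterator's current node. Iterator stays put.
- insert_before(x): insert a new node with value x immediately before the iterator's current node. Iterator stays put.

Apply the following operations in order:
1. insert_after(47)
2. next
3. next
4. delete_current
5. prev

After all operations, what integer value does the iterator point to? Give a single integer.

Answer: 47

Derivation:
After 1 (insert_after(47)): list=[8, 47, 9, 7, 6, 4, 1] cursor@8
After 2 (next): list=[8, 47, 9, 7, 6, 4, 1] cursor@47
After 3 (next): list=[8, 47, 9, 7, 6, 4, 1] cursor@9
After 4 (delete_current): list=[8, 47, 7, 6, 4, 1] cursor@7
After 5 (prev): list=[8, 47, 7, 6, 4, 1] cursor@47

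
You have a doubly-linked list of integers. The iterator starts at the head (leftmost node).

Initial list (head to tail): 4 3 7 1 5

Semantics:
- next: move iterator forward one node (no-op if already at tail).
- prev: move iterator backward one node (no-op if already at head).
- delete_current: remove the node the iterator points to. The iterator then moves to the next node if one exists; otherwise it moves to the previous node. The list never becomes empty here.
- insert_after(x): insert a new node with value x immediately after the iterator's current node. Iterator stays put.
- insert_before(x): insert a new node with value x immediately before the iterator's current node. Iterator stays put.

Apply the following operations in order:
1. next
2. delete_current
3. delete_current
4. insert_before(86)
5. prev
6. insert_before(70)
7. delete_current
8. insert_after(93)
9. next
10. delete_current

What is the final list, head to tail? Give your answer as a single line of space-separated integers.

After 1 (next): list=[4, 3, 7, 1, 5] cursor@3
After 2 (delete_current): list=[4, 7, 1, 5] cursor@7
After 3 (delete_current): list=[4, 1, 5] cursor@1
After 4 (insert_before(86)): list=[4, 86, 1, 5] cursor@1
After 5 (prev): list=[4, 86, 1, 5] cursor@86
After 6 (insert_before(70)): list=[4, 70, 86, 1, 5] cursor@86
After 7 (delete_current): list=[4, 70, 1, 5] cursor@1
After 8 (insert_after(93)): list=[4, 70, 1, 93, 5] cursor@1
After 9 (next): list=[4, 70, 1, 93, 5] cursor@93
After 10 (delete_current): list=[4, 70, 1, 5] cursor@5

Answer: 4 70 1 5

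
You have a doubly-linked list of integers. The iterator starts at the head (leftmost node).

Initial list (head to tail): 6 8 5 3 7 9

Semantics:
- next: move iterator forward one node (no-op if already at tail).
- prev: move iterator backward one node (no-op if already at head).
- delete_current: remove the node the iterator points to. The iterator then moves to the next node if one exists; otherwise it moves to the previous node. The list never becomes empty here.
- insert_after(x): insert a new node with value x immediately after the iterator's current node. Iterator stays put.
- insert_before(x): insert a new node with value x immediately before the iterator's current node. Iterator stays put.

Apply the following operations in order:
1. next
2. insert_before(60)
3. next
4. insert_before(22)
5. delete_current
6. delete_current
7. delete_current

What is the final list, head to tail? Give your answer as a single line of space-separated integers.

After 1 (next): list=[6, 8, 5, 3, 7, 9] cursor@8
After 2 (insert_before(60)): list=[6, 60, 8, 5, 3, 7, 9] cursor@8
After 3 (next): list=[6, 60, 8, 5, 3, 7, 9] cursor@5
After 4 (insert_before(22)): list=[6, 60, 8, 22, 5, 3, 7, 9] cursor@5
After 5 (delete_current): list=[6, 60, 8, 22, 3, 7, 9] cursor@3
After 6 (delete_current): list=[6, 60, 8, 22, 7, 9] cursor@7
After 7 (delete_current): list=[6, 60, 8, 22, 9] cursor@9

Answer: 6 60 8 22 9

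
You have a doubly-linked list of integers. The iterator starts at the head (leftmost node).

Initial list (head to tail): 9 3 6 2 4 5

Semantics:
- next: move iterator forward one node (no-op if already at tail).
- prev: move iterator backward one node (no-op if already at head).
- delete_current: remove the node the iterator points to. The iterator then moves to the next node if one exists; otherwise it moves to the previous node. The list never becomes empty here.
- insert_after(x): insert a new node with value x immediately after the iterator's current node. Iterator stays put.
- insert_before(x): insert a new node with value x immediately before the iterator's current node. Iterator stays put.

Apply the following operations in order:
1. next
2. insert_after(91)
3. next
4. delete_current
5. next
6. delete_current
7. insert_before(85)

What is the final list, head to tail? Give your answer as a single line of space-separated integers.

After 1 (next): list=[9, 3, 6, 2, 4, 5] cursor@3
After 2 (insert_after(91)): list=[9, 3, 91, 6, 2, 4, 5] cursor@3
After 3 (next): list=[9, 3, 91, 6, 2, 4, 5] cursor@91
After 4 (delete_current): list=[9, 3, 6, 2, 4, 5] cursor@6
After 5 (next): list=[9, 3, 6, 2, 4, 5] cursor@2
After 6 (delete_current): list=[9, 3, 6, 4, 5] cursor@4
After 7 (insert_before(85)): list=[9, 3, 6, 85, 4, 5] cursor@4

Answer: 9 3 6 85 4 5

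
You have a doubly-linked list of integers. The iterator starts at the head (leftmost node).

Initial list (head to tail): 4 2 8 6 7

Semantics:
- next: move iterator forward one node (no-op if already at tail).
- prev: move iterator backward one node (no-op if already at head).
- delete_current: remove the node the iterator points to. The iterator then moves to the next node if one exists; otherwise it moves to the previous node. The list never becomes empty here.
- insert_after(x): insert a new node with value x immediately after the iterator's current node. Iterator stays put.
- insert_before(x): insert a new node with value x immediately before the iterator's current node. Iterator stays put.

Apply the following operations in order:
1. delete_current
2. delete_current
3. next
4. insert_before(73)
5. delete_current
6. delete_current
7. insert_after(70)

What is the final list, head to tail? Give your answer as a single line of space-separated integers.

After 1 (delete_current): list=[2, 8, 6, 7] cursor@2
After 2 (delete_current): list=[8, 6, 7] cursor@8
After 3 (next): list=[8, 6, 7] cursor@6
After 4 (insert_before(73)): list=[8, 73, 6, 7] cursor@6
After 5 (delete_current): list=[8, 73, 7] cursor@7
After 6 (delete_current): list=[8, 73] cursor@73
After 7 (insert_after(70)): list=[8, 73, 70] cursor@73

Answer: 8 73 70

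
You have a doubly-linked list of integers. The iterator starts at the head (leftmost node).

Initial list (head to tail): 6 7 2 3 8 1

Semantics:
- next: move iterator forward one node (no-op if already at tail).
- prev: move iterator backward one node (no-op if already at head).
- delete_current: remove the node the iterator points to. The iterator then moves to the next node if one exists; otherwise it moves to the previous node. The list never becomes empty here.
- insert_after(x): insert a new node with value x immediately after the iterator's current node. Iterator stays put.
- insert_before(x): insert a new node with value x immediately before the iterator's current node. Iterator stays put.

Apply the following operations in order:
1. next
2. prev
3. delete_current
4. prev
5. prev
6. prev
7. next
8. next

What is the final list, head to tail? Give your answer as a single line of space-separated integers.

Answer: 7 2 3 8 1

Derivation:
After 1 (next): list=[6, 7, 2, 3, 8, 1] cursor@7
After 2 (prev): list=[6, 7, 2, 3, 8, 1] cursor@6
After 3 (delete_current): list=[7, 2, 3, 8, 1] cursor@7
After 4 (prev): list=[7, 2, 3, 8, 1] cursor@7
After 5 (prev): list=[7, 2, 3, 8, 1] cursor@7
After 6 (prev): list=[7, 2, 3, 8, 1] cursor@7
After 7 (next): list=[7, 2, 3, 8, 1] cursor@2
After 8 (next): list=[7, 2, 3, 8, 1] cursor@3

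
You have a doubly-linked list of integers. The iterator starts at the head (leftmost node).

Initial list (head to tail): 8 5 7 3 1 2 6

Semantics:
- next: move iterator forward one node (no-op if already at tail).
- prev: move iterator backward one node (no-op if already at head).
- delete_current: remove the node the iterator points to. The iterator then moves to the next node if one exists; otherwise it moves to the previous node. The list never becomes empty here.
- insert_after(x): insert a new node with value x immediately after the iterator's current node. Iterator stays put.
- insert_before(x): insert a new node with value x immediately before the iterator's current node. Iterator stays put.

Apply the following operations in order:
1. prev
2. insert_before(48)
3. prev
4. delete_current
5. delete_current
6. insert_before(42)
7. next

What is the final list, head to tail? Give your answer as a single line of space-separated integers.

After 1 (prev): list=[8, 5, 7, 3, 1, 2, 6] cursor@8
After 2 (insert_before(48)): list=[48, 8, 5, 7, 3, 1, 2, 6] cursor@8
After 3 (prev): list=[48, 8, 5, 7, 3, 1, 2, 6] cursor@48
After 4 (delete_current): list=[8, 5, 7, 3, 1, 2, 6] cursor@8
After 5 (delete_current): list=[5, 7, 3, 1, 2, 6] cursor@5
After 6 (insert_before(42)): list=[42, 5, 7, 3, 1, 2, 6] cursor@5
After 7 (next): list=[42, 5, 7, 3, 1, 2, 6] cursor@7

Answer: 42 5 7 3 1 2 6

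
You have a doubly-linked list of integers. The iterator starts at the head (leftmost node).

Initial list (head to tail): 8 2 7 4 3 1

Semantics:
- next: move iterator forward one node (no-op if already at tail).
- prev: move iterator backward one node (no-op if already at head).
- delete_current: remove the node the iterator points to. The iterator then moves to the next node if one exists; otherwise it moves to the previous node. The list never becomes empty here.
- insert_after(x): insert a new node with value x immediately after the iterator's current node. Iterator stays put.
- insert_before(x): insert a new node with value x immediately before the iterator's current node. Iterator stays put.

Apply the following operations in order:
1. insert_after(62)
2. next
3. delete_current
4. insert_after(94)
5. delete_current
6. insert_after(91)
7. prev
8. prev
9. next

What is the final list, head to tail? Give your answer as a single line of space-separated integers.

After 1 (insert_after(62)): list=[8, 62, 2, 7, 4, 3, 1] cursor@8
After 2 (next): list=[8, 62, 2, 7, 4, 3, 1] cursor@62
After 3 (delete_current): list=[8, 2, 7, 4, 3, 1] cursor@2
After 4 (insert_after(94)): list=[8, 2, 94, 7, 4, 3, 1] cursor@2
After 5 (delete_current): list=[8, 94, 7, 4, 3, 1] cursor@94
After 6 (insert_after(91)): list=[8, 94, 91, 7, 4, 3, 1] cursor@94
After 7 (prev): list=[8, 94, 91, 7, 4, 3, 1] cursor@8
After 8 (prev): list=[8, 94, 91, 7, 4, 3, 1] cursor@8
After 9 (next): list=[8, 94, 91, 7, 4, 3, 1] cursor@94

Answer: 8 94 91 7 4 3 1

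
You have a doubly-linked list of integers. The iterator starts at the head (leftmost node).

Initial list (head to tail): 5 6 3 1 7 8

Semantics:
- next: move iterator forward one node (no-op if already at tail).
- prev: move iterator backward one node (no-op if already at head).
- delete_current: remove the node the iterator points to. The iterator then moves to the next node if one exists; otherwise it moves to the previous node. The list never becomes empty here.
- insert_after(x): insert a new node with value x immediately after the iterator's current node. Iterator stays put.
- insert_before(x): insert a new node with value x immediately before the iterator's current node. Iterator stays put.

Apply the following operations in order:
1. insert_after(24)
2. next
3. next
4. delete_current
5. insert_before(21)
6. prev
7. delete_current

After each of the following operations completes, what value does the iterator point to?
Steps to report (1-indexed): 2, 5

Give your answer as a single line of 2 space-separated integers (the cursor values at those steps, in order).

Answer: 24 3

Derivation:
After 1 (insert_after(24)): list=[5, 24, 6, 3, 1, 7, 8] cursor@5
After 2 (next): list=[5, 24, 6, 3, 1, 7, 8] cursor@24
After 3 (next): list=[5, 24, 6, 3, 1, 7, 8] cursor@6
After 4 (delete_current): list=[5, 24, 3, 1, 7, 8] cursor@3
After 5 (insert_before(21)): list=[5, 24, 21, 3, 1, 7, 8] cursor@3
After 6 (prev): list=[5, 24, 21, 3, 1, 7, 8] cursor@21
After 7 (delete_current): list=[5, 24, 3, 1, 7, 8] cursor@3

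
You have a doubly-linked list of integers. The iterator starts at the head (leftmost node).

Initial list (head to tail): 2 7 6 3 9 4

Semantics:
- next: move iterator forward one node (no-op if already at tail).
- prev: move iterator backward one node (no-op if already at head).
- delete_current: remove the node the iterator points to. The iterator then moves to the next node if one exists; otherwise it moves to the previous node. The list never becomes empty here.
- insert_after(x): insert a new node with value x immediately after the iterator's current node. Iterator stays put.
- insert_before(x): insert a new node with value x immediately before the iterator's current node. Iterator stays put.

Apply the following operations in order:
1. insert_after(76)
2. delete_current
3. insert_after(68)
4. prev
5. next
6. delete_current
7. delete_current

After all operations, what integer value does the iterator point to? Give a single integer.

Answer: 6

Derivation:
After 1 (insert_after(76)): list=[2, 76, 7, 6, 3, 9, 4] cursor@2
After 2 (delete_current): list=[76, 7, 6, 3, 9, 4] cursor@76
After 3 (insert_after(68)): list=[76, 68, 7, 6, 3, 9, 4] cursor@76
After 4 (prev): list=[76, 68, 7, 6, 3, 9, 4] cursor@76
After 5 (next): list=[76, 68, 7, 6, 3, 9, 4] cursor@68
After 6 (delete_current): list=[76, 7, 6, 3, 9, 4] cursor@7
After 7 (delete_current): list=[76, 6, 3, 9, 4] cursor@6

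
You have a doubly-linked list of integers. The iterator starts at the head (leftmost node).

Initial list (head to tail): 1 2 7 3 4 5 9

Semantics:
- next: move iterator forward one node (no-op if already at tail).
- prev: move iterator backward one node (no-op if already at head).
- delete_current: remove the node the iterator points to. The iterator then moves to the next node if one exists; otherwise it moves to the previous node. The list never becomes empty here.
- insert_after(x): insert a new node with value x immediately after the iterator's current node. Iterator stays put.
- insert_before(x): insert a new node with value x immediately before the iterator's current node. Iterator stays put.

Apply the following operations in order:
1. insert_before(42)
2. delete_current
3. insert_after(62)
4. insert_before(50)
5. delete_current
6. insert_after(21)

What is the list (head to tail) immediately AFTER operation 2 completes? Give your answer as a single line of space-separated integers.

After 1 (insert_before(42)): list=[42, 1, 2, 7, 3, 4, 5, 9] cursor@1
After 2 (delete_current): list=[42, 2, 7, 3, 4, 5, 9] cursor@2

Answer: 42 2 7 3 4 5 9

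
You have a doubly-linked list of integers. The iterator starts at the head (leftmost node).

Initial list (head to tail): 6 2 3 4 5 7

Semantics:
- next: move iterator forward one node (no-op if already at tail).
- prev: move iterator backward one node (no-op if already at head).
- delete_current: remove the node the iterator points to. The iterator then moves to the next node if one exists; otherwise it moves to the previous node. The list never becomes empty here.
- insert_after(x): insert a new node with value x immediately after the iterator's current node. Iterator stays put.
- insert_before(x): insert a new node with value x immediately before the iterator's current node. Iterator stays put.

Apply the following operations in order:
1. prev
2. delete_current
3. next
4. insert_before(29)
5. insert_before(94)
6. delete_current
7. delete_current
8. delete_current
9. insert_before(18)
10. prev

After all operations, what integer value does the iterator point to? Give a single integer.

Answer: 18

Derivation:
After 1 (prev): list=[6, 2, 3, 4, 5, 7] cursor@6
After 2 (delete_current): list=[2, 3, 4, 5, 7] cursor@2
After 3 (next): list=[2, 3, 4, 5, 7] cursor@3
After 4 (insert_before(29)): list=[2, 29, 3, 4, 5, 7] cursor@3
After 5 (insert_before(94)): list=[2, 29, 94, 3, 4, 5, 7] cursor@3
After 6 (delete_current): list=[2, 29, 94, 4, 5, 7] cursor@4
After 7 (delete_current): list=[2, 29, 94, 5, 7] cursor@5
After 8 (delete_current): list=[2, 29, 94, 7] cursor@7
After 9 (insert_before(18)): list=[2, 29, 94, 18, 7] cursor@7
After 10 (prev): list=[2, 29, 94, 18, 7] cursor@18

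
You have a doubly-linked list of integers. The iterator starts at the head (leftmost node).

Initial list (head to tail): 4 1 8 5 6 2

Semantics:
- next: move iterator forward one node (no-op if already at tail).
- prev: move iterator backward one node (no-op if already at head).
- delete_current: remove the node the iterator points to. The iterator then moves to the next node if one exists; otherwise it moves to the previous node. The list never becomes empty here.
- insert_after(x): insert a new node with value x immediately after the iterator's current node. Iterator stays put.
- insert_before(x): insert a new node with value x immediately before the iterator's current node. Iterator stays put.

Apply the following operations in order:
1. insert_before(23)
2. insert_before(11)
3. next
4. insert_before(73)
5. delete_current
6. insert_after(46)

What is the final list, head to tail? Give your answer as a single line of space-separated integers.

Answer: 23 11 4 73 8 46 5 6 2

Derivation:
After 1 (insert_before(23)): list=[23, 4, 1, 8, 5, 6, 2] cursor@4
After 2 (insert_before(11)): list=[23, 11, 4, 1, 8, 5, 6, 2] cursor@4
After 3 (next): list=[23, 11, 4, 1, 8, 5, 6, 2] cursor@1
After 4 (insert_before(73)): list=[23, 11, 4, 73, 1, 8, 5, 6, 2] cursor@1
After 5 (delete_current): list=[23, 11, 4, 73, 8, 5, 6, 2] cursor@8
After 6 (insert_after(46)): list=[23, 11, 4, 73, 8, 46, 5, 6, 2] cursor@8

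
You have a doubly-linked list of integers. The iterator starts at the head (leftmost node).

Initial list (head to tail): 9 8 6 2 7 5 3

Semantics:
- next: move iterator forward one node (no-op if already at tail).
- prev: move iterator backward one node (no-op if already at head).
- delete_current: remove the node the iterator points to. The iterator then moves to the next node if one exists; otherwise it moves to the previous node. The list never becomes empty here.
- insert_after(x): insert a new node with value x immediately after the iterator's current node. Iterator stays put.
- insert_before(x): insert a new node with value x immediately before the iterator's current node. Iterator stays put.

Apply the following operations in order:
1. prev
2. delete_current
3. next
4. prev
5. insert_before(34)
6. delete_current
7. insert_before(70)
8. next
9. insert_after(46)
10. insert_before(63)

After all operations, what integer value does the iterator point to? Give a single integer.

Answer: 2

Derivation:
After 1 (prev): list=[9, 8, 6, 2, 7, 5, 3] cursor@9
After 2 (delete_current): list=[8, 6, 2, 7, 5, 3] cursor@8
After 3 (next): list=[8, 6, 2, 7, 5, 3] cursor@6
After 4 (prev): list=[8, 6, 2, 7, 5, 3] cursor@8
After 5 (insert_before(34)): list=[34, 8, 6, 2, 7, 5, 3] cursor@8
After 6 (delete_current): list=[34, 6, 2, 7, 5, 3] cursor@6
After 7 (insert_before(70)): list=[34, 70, 6, 2, 7, 5, 3] cursor@6
After 8 (next): list=[34, 70, 6, 2, 7, 5, 3] cursor@2
After 9 (insert_after(46)): list=[34, 70, 6, 2, 46, 7, 5, 3] cursor@2
After 10 (insert_before(63)): list=[34, 70, 6, 63, 2, 46, 7, 5, 3] cursor@2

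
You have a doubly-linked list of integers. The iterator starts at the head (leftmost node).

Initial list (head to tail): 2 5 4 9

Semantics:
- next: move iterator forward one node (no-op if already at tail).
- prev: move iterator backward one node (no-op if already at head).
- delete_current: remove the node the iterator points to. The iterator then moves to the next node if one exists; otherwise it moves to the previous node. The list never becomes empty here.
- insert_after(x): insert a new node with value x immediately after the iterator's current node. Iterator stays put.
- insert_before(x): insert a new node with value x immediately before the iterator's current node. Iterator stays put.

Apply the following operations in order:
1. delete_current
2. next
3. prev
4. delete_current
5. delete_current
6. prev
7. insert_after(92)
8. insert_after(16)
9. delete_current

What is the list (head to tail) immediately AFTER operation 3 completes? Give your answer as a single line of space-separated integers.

Answer: 5 4 9

Derivation:
After 1 (delete_current): list=[5, 4, 9] cursor@5
After 2 (next): list=[5, 4, 9] cursor@4
After 3 (prev): list=[5, 4, 9] cursor@5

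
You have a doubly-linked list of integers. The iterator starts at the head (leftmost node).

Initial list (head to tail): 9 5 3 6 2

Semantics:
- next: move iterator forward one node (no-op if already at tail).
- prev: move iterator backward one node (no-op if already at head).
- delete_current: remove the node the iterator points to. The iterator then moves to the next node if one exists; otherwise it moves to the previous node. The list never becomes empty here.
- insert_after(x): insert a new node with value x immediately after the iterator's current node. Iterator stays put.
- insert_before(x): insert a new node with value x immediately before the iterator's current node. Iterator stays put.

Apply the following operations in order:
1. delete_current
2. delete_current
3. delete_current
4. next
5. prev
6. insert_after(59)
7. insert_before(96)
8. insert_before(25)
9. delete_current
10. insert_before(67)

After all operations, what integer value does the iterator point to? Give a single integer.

After 1 (delete_current): list=[5, 3, 6, 2] cursor@5
After 2 (delete_current): list=[3, 6, 2] cursor@3
After 3 (delete_current): list=[6, 2] cursor@6
After 4 (next): list=[6, 2] cursor@2
After 5 (prev): list=[6, 2] cursor@6
After 6 (insert_after(59)): list=[6, 59, 2] cursor@6
After 7 (insert_before(96)): list=[96, 6, 59, 2] cursor@6
After 8 (insert_before(25)): list=[96, 25, 6, 59, 2] cursor@6
After 9 (delete_current): list=[96, 25, 59, 2] cursor@59
After 10 (insert_before(67)): list=[96, 25, 67, 59, 2] cursor@59

Answer: 59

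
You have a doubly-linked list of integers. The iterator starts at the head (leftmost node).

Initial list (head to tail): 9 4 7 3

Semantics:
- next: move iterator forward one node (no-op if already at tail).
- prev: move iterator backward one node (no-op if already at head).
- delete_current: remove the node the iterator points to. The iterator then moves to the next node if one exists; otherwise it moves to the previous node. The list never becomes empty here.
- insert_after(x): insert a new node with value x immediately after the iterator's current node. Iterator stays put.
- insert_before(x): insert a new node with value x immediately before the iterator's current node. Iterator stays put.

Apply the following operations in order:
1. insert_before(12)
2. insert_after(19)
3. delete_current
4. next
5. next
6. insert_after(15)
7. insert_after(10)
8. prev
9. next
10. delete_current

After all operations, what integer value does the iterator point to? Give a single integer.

After 1 (insert_before(12)): list=[12, 9, 4, 7, 3] cursor@9
After 2 (insert_after(19)): list=[12, 9, 19, 4, 7, 3] cursor@9
After 3 (delete_current): list=[12, 19, 4, 7, 3] cursor@19
After 4 (next): list=[12, 19, 4, 7, 3] cursor@4
After 5 (next): list=[12, 19, 4, 7, 3] cursor@7
After 6 (insert_after(15)): list=[12, 19, 4, 7, 15, 3] cursor@7
After 7 (insert_after(10)): list=[12, 19, 4, 7, 10, 15, 3] cursor@7
After 8 (prev): list=[12, 19, 4, 7, 10, 15, 3] cursor@4
After 9 (next): list=[12, 19, 4, 7, 10, 15, 3] cursor@7
After 10 (delete_current): list=[12, 19, 4, 10, 15, 3] cursor@10

Answer: 10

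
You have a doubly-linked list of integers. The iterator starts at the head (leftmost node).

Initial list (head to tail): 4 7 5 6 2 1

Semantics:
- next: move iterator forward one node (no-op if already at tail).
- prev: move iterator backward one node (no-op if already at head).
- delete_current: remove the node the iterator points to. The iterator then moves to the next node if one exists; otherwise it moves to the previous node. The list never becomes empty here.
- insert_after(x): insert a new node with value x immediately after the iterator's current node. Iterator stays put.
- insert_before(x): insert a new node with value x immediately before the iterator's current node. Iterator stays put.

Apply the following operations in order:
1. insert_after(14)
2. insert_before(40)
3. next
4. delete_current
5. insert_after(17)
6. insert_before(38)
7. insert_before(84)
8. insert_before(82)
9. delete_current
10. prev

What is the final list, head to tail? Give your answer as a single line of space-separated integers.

Answer: 40 4 38 84 82 17 5 6 2 1

Derivation:
After 1 (insert_after(14)): list=[4, 14, 7, 5, 6, 2, 1] cursor@4
After 2 (insert_before(40)): list=[40, 4, 14, 7, 5, 6, 2, 1] cursor@4
After 3 (next): list=[40, 4, 14, 7, 5, 6, 2, 1] cursor@14
After 4 (delete_current): list=[40, 4, 7, 5, 6, 2, 1] cursor@7
After 5 (insert_after(17)): list=[40, 4, 7, 17, 5, 6, 2, 1] cursor@7
After 6 (insert_before(38)): list=[40, 4, 38, 7, 17, 5, 6, 2, 1] cursor@7
After 7 (insert_before(84)): list=[40, 4, 38, 84, 7, 17, 5, 6, 2, 1] cursor@7
After 8 (insert_before(82)): list=[40, 4, 38, 84, 82, 7, 17, 5, 6, 2, 1] cursor@7
After 9 (delete_current): list=[40, 4, 38, 84, 82, 17, 5, 6, 2, 1] cursor@17
After 10 (prev): list=[40, 4, 38, 84, 82, 17, 5, 6, 2, 1] cursor@82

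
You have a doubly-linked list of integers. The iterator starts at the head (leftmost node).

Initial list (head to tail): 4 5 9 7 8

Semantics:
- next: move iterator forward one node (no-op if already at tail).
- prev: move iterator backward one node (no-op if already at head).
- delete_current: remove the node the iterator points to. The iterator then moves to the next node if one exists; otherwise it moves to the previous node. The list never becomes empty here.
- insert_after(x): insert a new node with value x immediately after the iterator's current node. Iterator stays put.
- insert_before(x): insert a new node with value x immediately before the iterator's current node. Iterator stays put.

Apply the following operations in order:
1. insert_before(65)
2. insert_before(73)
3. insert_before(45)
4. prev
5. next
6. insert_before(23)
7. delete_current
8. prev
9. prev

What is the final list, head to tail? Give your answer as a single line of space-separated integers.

After 1 (insert_before(65)): list=[65, 4, 5, 9, 7, 8] cursor@4
After 2 (insert_before(73)): list=[65, 73, 4, 5, 9, 7, 8] cursor@4
After 3 (insert_before(45)): list=[65, 73, 45, 4, 5, 9, 7, 8] cursor@4
After 4 (prev): list=[65, 73, 45, 4, 5, 9, 7, 8] cursor@45
After 5 (next): list=[65, 73, 45, 4, 5, 9, 7, 8] cursor@4
After 6 (insert_before(23)): list=[65, 73, 45, 23, 4, 5, 9, 7, 8] cursor@4
After 7 (delete_current): list=[65, 73, 45, 23, 5, 9, 7, 8] cursor@5
After 8 (prev): list=[65, 73, 45, 23, 5, 9, 7, 8] cursor@23
After 9 (prev): list=[65, 73, 45, 23, 5, 9, 7, 8] cursor@45

Answer: 65 73 45 23 5 9 7 8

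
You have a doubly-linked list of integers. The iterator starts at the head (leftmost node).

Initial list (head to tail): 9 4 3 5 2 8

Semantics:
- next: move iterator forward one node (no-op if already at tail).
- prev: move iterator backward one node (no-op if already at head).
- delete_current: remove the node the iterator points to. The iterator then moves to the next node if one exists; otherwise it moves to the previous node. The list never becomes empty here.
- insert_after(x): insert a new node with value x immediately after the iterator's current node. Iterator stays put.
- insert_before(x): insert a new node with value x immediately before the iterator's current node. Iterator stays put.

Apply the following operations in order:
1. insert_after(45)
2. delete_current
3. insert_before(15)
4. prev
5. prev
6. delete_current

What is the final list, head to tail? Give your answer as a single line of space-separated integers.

Answer: 45 4 3 5 2 8

Derivation:
After 1 (insert_after(45)): list=[9, 45, 4, 3, 5, 2, 8] cursor@9
After 2 (delete_current): list=[45, 4, 3, 5, 2, 8] cursor@45
After 3 (insert_before(15)): list=[15, 45, 4, 3, 5, 2, 8] cursor@45
After 4 (prev): list=[15, 45, 4, 3, 5, 2, 8] cursor@15
After 5 (prev): list=[15, 45, 4, 3, 5, 2, 8] cursor@15
After 6 (delete_current): list=[45, 4, 3, 5, 2, 8] cursor@45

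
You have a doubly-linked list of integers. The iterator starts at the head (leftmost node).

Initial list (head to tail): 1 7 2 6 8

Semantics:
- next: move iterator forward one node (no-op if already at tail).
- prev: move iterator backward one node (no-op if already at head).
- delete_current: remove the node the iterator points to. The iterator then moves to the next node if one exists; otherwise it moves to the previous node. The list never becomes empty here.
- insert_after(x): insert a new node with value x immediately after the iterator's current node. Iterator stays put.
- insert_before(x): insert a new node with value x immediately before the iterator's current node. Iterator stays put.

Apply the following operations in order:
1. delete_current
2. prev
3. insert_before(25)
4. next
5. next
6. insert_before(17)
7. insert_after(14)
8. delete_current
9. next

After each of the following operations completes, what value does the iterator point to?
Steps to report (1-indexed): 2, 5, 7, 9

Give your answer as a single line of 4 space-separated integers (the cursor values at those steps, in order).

After 1 (delete_current): list=[7, 2, 6, 8] cursor@7
After 2 (prev): list=[7, 2, 6, 8] cursor@7
After 3 (insert_before(25)): list=[25, 7, 2, 6, 8] cursor@7
After 4 (next): list=[25, 7, 2, 6, 8] cursor@2
After 5 (next): list=[25, 7, 2, 6, 8] cursor@6
After 6 (insert_before(17)): list=[25, 7, 2, 17, 6, 8] cursor@6
After 7 (insert_after(14)): list=[25, 7, 2, 17, 6, 14, 8] cursor@6
After 8 (delete_current): list=[25, 7, 2, 17, 14, 8] cursor@14
After 9 (next): list=[25, 7, 2, 17, 14, 8] cursor@8

Answer: 7 6 6 8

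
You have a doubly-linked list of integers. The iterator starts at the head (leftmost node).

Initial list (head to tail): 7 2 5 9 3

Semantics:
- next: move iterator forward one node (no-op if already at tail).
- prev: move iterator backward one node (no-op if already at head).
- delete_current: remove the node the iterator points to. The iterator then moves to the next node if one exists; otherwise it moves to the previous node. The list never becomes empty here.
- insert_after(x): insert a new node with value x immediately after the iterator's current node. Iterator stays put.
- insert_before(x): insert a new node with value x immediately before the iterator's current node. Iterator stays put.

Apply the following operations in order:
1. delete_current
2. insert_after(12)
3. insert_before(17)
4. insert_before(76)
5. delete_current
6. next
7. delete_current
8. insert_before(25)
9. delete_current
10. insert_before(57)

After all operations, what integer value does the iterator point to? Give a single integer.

After 1 (delete_current): list=[2, 5, 9, 3] cursor@2
After 2 (insert_after(12)): list=[2, 12, 5, 9, 3] cursor@2
After 3 (insert_before(17)): list=[17, 2, 12, 5, 9, 3] cursor@2
After 4 (insert_before(76)): list=[17, 76, 2, 12, 5, 9, 3] cursor@2
After 5 (delete_current): list=[17, 76, 12, 5, 9, 3] cursor@12
After 6 (next): list=[17, 76, 12, 5, 9, 3] cursor@5
After 7 (delete_current): list=[17, 76, 12, 9, 3] cursor@9
After 8 (insert_before(25)): list=[17, 76, 12, 25, 9, 3] cursor@9
After 9 (delete_current): list=[17, 76, 12, 25, 3] cursor@3
After 10 (insert_before(57)): list=[17, 76, 12, 25, 57, 3] cursor@3

Answer: 3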